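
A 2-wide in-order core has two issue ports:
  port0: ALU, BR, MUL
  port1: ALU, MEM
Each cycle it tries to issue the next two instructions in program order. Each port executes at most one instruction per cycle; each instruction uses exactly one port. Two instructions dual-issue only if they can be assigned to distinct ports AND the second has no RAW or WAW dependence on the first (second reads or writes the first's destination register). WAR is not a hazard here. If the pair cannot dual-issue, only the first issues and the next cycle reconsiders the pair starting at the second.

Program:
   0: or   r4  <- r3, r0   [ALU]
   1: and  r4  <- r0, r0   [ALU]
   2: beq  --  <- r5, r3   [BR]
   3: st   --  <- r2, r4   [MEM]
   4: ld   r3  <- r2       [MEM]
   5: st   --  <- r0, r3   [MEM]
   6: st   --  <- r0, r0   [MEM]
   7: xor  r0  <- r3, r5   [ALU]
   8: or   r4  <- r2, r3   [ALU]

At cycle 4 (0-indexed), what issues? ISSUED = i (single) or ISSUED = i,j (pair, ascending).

t=0 i0:or.ALU ; WAW r4
t=1 i1+i2:and.ALU;beq.BR ; pair
t=2 i3:st.MEM ; no-port MEM/MEM
t=3 i4:ld.MEM ; no-port MEM/MEM
t=4 i5:st.MEM ; no-port MEM/MEM
t=5 i6+i7:st.MEM;xor.ALU ; pair
t=6 i8:or.ALU ; tail

ISSUED = 5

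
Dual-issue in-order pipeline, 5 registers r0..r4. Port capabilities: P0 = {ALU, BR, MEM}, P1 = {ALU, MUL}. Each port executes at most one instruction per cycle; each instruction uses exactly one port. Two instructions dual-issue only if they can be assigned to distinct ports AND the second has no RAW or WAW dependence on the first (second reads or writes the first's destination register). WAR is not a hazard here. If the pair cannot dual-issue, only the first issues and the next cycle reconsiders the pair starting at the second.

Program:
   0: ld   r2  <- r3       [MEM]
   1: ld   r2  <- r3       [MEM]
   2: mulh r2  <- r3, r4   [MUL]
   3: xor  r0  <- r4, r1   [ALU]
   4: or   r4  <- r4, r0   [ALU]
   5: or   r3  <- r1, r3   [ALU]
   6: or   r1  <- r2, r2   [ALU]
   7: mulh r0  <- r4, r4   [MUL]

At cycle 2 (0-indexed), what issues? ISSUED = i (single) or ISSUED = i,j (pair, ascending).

ISSUED = 2,3

#0 head=0: ld.MEM i0 no-port MEM/MEM
#1 head=1: ld.MEM i1 WAW r2
#2 head=2: mulh.MUL xor.ALU i2/i3 dual
#3 head=4: or.ALU or.ALU i4/i5 dual
#4 head=6: or.ALU mulh.MUL i6/i7 dual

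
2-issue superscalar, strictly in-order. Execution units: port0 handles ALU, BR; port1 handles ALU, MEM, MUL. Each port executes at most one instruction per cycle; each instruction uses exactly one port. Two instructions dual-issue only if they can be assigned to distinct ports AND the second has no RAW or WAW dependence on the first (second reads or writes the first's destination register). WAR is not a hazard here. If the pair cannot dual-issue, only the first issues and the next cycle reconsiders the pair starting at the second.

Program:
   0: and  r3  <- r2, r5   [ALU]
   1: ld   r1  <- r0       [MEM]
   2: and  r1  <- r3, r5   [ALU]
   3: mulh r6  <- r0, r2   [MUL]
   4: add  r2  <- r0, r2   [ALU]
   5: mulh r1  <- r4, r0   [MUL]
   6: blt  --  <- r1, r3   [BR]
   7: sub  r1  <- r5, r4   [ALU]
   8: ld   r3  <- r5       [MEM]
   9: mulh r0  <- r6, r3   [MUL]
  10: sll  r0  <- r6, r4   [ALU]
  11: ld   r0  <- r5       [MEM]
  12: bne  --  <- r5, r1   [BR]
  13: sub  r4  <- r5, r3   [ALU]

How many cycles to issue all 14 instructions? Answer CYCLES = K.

c0: i0&i1 and.ALU;ld.MEM  2-wide
c1: i2&i3 and.ALU;mulh.MUL  2-wide
c2: i4&i5 add.ALU;mulh.MUL  2-wide
c3: i6&i7 blt.BR;sub.ALU  2-wide
c4: i8 ld.MEM  no-port MEM/MUL
c5: i9 mulh.MUL  WAW r0
c6: i10 sll.ALU  WAW r0
c7: i11&i12 ld.MEM;bne.BR  2-wide
c8: i13 sub.ALU  tail

CYCLES = 9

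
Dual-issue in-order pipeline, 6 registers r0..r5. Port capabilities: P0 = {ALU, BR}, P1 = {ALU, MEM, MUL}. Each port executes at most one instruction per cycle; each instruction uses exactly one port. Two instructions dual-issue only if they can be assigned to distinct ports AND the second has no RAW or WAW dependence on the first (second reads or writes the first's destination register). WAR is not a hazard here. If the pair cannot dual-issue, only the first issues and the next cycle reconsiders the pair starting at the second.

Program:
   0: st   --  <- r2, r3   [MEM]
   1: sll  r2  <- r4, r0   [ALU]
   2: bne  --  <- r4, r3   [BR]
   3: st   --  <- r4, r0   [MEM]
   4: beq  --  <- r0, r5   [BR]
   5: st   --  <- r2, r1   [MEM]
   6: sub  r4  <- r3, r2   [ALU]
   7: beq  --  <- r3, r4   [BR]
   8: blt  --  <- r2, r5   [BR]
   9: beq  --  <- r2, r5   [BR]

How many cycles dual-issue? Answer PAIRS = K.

#0 head=0: st.MEM;sll.ALU i0,i1 2-wide
#1 head=2: bne.BR;st.MEM i2,i3 2-wide
#2 head=4: beq.BR;st.MEM i4,i5 2-wide
#3 head=6: sub.ALU i6 RAW r4
#4 head=7: beq.BR i7 no-port BR/BR
#5 head=8: blt.BR i8 no-port BR/BR
#6 head=9: beq.BR i9 tail

PAIRS = 3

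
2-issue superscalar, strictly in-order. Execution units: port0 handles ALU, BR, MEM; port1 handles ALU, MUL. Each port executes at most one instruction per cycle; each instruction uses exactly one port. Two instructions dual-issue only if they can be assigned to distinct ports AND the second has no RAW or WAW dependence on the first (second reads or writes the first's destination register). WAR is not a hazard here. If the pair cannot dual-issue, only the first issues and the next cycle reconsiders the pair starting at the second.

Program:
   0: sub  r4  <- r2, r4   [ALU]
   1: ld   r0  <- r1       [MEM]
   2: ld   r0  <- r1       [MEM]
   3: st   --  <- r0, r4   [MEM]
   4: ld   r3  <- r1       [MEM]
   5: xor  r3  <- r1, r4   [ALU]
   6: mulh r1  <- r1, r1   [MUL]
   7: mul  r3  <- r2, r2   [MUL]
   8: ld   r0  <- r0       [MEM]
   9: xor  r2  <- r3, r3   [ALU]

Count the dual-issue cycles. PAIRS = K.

c0: i0&i1 sub.ALU/ld.MEM  pair
c1: i2 ld.MEM  no-port MEM/MEM
c2: i3 st.MEM  no-port MEM/MEM
c3: i4 ld.MEM  WAW r3
c4: i5&i6 xor.ALU/mulh.MUL  pair
c5: i7&i8 mul.MUL/ld.MEM  pair
c6: i9 xor.ALU  tail

PAIRS = 3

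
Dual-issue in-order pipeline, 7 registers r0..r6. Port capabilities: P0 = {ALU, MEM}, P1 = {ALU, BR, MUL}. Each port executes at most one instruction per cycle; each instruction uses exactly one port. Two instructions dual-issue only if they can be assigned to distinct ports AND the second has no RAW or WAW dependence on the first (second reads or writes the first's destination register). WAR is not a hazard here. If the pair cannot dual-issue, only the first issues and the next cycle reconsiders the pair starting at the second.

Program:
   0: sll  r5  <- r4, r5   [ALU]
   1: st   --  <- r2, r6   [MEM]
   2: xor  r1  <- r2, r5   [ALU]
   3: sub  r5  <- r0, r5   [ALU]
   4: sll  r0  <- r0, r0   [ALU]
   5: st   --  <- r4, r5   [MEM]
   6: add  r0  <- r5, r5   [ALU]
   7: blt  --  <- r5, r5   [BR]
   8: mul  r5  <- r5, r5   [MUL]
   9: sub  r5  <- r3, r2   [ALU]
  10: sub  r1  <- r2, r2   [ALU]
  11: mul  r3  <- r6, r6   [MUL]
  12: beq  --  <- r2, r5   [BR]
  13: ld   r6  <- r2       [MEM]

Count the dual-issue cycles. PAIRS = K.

PAIRS = 6

  cy0 -> i0&i1 (sll+st) pair
  cy1 -> i2&i3 (xor+sub) pair
  cy2 -> i4&i5 (sll+st) pair
  cy3 -> i6&i7 (add+blt) pair
  cy4 -> i8 (mul) WAW r5
  cy5 -> i9&i10 (sub+sub) pair
  cy6 -> i11 (mul) no-port MUL/BR
  cy7 -> i12&i13 (beq+ld) pair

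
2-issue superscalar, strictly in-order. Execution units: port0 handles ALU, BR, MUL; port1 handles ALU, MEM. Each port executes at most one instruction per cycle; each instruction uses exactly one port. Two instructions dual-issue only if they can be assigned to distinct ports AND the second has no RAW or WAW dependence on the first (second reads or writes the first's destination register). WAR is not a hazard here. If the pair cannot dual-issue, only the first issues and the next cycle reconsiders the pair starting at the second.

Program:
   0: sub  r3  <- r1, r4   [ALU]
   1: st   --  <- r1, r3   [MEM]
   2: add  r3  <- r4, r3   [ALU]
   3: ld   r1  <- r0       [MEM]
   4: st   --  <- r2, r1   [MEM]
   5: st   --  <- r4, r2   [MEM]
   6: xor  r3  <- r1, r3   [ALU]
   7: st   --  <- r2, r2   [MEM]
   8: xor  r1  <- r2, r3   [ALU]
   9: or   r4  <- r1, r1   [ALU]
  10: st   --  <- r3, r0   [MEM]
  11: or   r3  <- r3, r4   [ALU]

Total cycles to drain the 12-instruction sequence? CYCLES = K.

0. sub @i0  | RAW r3
1. st add @i1+i2  | 2-wide
2. ld @i3  | no-port MEM/MEM
3. st @i4  | no-port MEM/MEM
4. st xor @i5+i6  | 2-wide
5. st xor @i7+i8  | 2-wide
6. or st @i9+i10  | 2-wide
7. or @i11  | tail

CYCLES = 8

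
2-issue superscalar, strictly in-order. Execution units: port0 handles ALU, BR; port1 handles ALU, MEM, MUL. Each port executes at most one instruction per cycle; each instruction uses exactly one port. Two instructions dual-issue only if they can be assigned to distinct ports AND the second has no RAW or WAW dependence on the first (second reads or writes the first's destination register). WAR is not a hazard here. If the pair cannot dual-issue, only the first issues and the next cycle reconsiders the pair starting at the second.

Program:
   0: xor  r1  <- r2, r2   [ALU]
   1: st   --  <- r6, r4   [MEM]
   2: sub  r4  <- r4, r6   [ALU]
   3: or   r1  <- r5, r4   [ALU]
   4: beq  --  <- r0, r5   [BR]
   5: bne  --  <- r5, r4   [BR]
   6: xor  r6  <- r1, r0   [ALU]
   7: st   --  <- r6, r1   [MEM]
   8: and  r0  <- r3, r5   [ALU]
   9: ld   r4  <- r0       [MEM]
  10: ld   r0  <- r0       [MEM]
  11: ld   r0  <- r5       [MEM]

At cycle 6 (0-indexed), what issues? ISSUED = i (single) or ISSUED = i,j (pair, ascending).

ISSUED = 10

[0] i0&i1  xor.ALU st.MEM  -- dual
[1] i2  sub.ALU  -- RAW r4
[2] i3&i4  or.ALU beq.BR  -- dual
[3] i5&i6  bne.BR xor.ALU  -- dual
[4] i7&i8  st.MEM and.ALU  -- dual
[5] i9  ld.MEM  -- no-port MEM/MEM
[6] i10  ld.MEM  -- no-port MEM/MEM
[7] i11  ld.MEM  -- tail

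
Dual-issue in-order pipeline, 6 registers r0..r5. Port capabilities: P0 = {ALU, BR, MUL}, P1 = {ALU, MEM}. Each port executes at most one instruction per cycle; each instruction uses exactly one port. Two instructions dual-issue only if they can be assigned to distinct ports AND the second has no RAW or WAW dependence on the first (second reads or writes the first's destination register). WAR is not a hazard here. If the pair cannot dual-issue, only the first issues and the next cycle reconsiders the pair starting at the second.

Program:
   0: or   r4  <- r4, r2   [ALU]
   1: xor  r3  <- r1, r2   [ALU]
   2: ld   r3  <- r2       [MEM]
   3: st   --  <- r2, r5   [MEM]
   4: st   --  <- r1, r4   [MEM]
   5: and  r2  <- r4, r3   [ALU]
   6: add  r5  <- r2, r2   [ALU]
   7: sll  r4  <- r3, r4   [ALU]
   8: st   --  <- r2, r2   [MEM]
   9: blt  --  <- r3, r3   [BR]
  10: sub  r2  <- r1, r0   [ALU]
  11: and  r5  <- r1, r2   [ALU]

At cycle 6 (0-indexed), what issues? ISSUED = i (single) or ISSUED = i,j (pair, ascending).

ISSUED = 10

  cy0 -> i0,i1 (or xor) pair
  cy1 -> i2 (ld) no-port MEM/MEM
  cy2 -> i3 (st) no-port MEM/MEM
  cy3 -> i4,i5 (st and) pair
  cy4 -> i6,i7 (add sll) pair
  cy5 -> i8,i9 (st blt) pair
  cy6 -> i10 (sub) RAW r2
  cy7 -> i11 (and) tail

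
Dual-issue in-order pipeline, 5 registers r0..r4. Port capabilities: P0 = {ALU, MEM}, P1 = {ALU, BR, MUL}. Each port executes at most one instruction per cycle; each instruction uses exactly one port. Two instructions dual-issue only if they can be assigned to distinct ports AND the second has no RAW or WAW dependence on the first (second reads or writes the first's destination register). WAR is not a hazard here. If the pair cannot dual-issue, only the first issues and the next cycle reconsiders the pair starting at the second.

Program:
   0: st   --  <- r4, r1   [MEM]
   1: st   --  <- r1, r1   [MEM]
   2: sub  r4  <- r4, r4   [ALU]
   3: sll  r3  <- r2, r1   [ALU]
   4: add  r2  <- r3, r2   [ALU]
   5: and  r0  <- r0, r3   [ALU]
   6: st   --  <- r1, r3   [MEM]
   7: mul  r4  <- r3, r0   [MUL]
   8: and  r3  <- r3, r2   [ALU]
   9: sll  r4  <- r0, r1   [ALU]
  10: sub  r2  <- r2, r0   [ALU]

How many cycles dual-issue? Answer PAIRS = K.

c0: i0 st.MEM  no-port MEM/MEM
c1: i1,i2 st.MEM sub.ALU  pair
c2: i3 sll.ALU  RAW r3
c3: i4,i5 add.ALU and.ALU  pair
c4: i6,i7 st.MEM mul.MUL  pair
c5: i8,i9 and.ALU sll.ALU  pair
c6: i10 sub.ALU  tail

PAIRS = 4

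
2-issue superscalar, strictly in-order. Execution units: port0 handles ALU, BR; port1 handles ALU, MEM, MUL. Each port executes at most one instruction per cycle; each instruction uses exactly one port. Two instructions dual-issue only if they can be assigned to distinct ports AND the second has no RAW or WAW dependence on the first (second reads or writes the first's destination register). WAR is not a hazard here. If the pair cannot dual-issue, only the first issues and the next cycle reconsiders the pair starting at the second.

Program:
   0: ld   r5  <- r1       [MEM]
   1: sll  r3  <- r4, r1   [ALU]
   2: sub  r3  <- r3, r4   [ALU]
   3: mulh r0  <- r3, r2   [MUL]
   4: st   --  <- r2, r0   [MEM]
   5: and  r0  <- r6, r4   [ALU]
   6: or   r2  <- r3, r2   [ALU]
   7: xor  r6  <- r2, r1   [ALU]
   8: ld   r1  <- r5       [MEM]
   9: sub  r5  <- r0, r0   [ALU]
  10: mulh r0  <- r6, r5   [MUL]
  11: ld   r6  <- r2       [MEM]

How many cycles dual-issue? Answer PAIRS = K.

#0 head=0: ld;sll i0&i1 2-wide
#1 head=2: sub i2 RAW r3
#2 head=3: mulh i3 no-port MUL/MEM
#3 head=4: st;and i4&i5 2-wide
#4 head=6: or i6 RAW r2
#5 head=7: xor;ld i7&i8 2-wide
#6 head=9: sub i9 RAW r5
#7 head=10: mulh i10 no-port MUL/MEM
#8 head=11: ld i11 tail

PAIRS = 3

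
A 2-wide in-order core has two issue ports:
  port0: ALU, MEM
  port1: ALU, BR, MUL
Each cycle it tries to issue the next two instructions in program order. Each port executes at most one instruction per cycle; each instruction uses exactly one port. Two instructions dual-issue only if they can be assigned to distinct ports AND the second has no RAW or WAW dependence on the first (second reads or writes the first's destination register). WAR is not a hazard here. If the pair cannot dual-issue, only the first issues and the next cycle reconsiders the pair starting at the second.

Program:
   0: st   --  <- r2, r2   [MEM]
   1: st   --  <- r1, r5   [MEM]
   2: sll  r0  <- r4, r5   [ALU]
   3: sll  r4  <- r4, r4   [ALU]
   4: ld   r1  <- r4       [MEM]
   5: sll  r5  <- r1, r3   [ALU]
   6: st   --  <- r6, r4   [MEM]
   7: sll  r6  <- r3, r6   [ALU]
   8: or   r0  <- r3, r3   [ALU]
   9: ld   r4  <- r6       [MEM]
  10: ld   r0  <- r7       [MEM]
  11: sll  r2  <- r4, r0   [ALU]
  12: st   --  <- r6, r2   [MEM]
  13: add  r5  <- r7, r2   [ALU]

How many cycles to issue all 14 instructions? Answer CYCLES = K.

CYCLES = 10

0. st.MEM @i0  | no-port MEM/MEM
1. st.MEM sll.ALU @i1/i2  | dual
2. sll.ALU @i3  | RAW r4
3. ld.MEM @i4  | RAW r1
4. sll.ALU st.MEM @i5/i6  | dual
5. sll.ALU or.ALU @i7/i8  | dual
6. ld.MEM @i9  | no-port MEM/MEM
7. ld.MEM @i10  | RAW r0
8. sll.ALU @i11  | RAW r2
9. st.MEM add.ALU @i12/i13  | dual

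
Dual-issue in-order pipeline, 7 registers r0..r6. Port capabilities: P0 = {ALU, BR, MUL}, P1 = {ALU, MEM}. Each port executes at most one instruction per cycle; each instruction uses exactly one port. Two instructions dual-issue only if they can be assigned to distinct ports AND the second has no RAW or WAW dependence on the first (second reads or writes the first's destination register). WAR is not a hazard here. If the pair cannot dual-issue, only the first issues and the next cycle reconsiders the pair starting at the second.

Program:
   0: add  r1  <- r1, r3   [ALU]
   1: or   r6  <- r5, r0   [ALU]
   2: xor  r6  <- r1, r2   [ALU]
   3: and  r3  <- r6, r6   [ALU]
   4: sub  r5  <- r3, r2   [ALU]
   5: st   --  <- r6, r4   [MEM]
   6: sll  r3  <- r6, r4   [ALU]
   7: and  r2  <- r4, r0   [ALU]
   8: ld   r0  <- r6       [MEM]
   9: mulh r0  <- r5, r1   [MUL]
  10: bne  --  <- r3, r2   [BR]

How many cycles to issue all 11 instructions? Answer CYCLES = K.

CYCLES = 8

  cy0 -> i0/i1 (add.ALU;or.ALU) 2-wide
  cy1 -> i2 (xor.ALU) RAW r6
  cy2 -> i3 (and.ALU) RAW r3
  cy3 -> i4/i5 (sub.ALU;st.MEM) 2-wide
  cy4 -> i6/i7 (sll.ALU;and.ALU) 2-wide
  cy5 -> i8 (ld.MEM) WAW r0
  cy6 -> i9 (mulh.MUL) no-port MUL/BR
  cy7 -> i10 (bne.BR) tail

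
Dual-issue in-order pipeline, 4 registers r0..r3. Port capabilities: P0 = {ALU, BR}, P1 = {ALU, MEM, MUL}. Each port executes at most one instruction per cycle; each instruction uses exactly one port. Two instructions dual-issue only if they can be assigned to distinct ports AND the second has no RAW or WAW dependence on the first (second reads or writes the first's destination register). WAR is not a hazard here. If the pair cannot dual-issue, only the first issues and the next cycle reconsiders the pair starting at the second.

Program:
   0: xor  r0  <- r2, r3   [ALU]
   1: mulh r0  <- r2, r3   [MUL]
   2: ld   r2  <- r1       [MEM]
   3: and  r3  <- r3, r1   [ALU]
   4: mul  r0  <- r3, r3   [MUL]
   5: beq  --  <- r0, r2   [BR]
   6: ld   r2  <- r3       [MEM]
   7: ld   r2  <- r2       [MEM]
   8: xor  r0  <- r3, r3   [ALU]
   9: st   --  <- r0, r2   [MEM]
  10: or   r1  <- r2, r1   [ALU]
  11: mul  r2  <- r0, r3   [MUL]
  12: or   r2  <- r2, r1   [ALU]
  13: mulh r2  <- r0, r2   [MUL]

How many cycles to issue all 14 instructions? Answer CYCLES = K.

t=0 i0:xor ; WAW r0
t=1 i1:mulh ; no-port MUL/MEM
t=2 i2,i3:ld/and ; 2-wide
t=3 i4:mul ; RAW r0
t=4 i5,i6:beq/ld ; 2-wide
t=5 i7,i8:ld/xor ; 2-wide
t=6 i9,i10:st/or ; 2-wide
t=7 i11:mul ; RAW+WAW r2
t=8 i12:or ; RAW+WAW r2
t=9 i13:mulh ; tail

CYCLES = 10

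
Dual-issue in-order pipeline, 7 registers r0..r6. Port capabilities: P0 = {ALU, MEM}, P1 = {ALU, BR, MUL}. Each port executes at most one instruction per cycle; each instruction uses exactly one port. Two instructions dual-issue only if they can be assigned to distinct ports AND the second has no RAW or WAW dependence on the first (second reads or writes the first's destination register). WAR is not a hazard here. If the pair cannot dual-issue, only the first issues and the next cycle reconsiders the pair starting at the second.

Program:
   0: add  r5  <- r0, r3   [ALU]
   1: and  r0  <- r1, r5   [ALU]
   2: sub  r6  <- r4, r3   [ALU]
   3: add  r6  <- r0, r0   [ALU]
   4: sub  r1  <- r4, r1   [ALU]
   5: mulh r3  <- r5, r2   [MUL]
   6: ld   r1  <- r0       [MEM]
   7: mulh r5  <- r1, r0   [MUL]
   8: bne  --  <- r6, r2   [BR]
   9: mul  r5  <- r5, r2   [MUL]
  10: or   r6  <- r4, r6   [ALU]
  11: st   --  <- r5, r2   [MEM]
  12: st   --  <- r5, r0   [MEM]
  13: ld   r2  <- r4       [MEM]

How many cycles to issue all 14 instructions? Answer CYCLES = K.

c0: i0 add.ALU  RAW r5
c1: i1/i2 and.ALU+sub.ALU  dual
c2: i3/i4 add.ALU+sub.ALU  dual
c3: i5/i6 mulh.MUL+ld.MEM  dual
c4: i7 mulh.MUL  no-port MUL/BR
c5: i8 bne.BR  no-port BR/MUL
c6: i9/i10 mul.MUL+or.ALU  dual
c7: i11 st.MEM  no-port MEM/MEM
c8: i12 st.MEM  no-port MEM/MEM
c9: i13 ld.MEM  tail

CYCLES = 10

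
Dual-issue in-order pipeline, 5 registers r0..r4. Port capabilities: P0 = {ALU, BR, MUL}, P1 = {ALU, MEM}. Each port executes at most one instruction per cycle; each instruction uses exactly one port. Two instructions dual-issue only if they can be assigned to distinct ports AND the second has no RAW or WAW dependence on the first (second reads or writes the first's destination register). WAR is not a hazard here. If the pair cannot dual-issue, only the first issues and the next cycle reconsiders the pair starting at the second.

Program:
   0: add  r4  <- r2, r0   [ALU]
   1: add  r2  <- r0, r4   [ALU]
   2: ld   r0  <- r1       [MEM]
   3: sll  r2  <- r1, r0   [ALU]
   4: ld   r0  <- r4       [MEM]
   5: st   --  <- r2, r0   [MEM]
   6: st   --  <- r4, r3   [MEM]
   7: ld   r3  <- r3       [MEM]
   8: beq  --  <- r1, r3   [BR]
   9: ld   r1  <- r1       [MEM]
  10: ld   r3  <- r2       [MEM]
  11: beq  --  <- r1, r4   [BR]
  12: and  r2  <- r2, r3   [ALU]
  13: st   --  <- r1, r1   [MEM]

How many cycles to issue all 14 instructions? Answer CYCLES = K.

CYCLES = 9

[0] i0  add  -- RAW r4
[1] i1+i2  add+ld  -- dual
[2] i3+i4  sll+ld  -- dual
[3] i5  st  -- no-port MEM/MEM
[4] i6  st  -- no-port MEM/MEM
[5] i7  ld  -- RAW r3
[6] i8+i9  beq+ld  -- dual
[7] i10+i11  ld+beq  -- dual
[8] i12+i13  and+st  -- dual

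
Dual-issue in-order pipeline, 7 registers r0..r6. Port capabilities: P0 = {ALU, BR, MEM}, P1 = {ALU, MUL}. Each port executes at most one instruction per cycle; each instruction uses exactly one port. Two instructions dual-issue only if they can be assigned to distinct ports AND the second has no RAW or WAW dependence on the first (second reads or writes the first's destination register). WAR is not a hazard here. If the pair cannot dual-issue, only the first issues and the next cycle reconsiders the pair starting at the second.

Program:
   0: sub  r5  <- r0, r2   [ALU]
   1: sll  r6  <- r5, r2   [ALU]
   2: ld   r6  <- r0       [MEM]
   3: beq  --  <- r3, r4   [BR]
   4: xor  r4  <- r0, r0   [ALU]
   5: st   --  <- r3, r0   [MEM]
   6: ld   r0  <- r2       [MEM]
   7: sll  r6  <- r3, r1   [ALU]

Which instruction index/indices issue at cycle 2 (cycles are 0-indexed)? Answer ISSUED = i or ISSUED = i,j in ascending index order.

ISSUED = 2

0. sub @i0  | RAW r5
1. sll @i1  | WAW r6
2. ld @i2  | no-port MEM/BR
3. beq xor @i3+i4  | pair
4. st @i5  | no-port MEM/MEM
5. ld sll @i6+i7  | pair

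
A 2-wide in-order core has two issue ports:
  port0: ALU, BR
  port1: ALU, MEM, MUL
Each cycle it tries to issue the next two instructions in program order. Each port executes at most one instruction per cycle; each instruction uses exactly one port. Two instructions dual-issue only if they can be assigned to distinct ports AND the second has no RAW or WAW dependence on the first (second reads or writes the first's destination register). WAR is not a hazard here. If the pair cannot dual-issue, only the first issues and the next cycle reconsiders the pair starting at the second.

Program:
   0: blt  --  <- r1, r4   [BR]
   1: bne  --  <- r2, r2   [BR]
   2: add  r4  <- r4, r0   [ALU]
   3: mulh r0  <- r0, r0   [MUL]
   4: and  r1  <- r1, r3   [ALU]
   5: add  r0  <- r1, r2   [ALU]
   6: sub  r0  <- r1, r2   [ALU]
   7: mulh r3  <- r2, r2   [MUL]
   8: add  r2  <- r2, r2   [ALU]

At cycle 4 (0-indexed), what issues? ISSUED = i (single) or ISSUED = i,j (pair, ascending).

ISSUED = 6,7

[0] i0  blt  -- no-port BR/BR
[1] i1&i2  bne;add  -- 2-wide
[2] i3&i4  mulh;and  -- 2-wide
[3] i5  add  -- WAW r0
[4] i6&i7  sub;mulh  -- 2-wide
[5] i8  add  -- tail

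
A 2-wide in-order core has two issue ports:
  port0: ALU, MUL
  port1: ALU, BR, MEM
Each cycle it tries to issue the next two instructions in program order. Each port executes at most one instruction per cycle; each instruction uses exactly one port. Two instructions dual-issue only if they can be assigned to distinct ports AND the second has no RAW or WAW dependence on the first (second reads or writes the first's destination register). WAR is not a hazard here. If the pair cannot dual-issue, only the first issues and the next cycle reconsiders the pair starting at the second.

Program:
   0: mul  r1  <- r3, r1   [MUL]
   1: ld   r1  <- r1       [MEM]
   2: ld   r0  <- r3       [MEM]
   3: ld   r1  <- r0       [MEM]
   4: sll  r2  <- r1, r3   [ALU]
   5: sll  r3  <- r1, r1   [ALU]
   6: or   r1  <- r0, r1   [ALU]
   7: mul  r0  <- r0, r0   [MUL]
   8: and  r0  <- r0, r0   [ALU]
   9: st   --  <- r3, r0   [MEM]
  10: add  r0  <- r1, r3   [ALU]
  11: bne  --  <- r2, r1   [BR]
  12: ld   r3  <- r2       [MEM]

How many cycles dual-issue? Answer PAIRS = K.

  cy0 -> i0 (mul.MUL) RAW+WAW r1
  cy1 -> i1 (ld.MEM) no-port MEM/MEM
  cy2 -> i2 (ld.MEM) no-port MEM/MEM
  cy3 -> i3 (ld.MEM) RAW r1
  cy4 -> i4,i5 (sll.ALU;sll.ALU) dual
  cy5 -> i6,i7 (or.ALU;mul.MUL) dual
  cy6 -> i8 (and.ALU) RAW r0
  cy7 -> i9,i10 (st.MEM;add.ALU) dual
  cy8 -> i11 (bne.BR) no-port BR/MEM
  cy9 -> i12 (ld.MEM) tail

PAIRS = 3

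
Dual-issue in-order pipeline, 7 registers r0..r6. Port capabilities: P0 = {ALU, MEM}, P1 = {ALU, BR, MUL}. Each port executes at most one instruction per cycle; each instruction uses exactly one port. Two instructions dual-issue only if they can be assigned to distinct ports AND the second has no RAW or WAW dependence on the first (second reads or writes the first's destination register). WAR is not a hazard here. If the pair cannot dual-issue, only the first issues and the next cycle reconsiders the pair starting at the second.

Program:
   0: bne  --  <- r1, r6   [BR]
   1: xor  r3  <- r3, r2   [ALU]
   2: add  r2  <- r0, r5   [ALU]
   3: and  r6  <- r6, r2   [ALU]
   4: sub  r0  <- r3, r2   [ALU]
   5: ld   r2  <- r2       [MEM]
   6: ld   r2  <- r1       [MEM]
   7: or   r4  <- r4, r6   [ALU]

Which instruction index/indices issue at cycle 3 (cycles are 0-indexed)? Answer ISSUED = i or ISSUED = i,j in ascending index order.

ISSUED = 5

[0] i0/i1  bne.BR xor.ALU  -- pair
[1] i2  add.ALU  -- RAW r2
[2] i3/i4  and.ALU sub.ALU  -- pair
[3] i5  ld.MEM  -- no-port MEM/MEM
[4] i6/i7  ld.MEM or.ALU  -- pair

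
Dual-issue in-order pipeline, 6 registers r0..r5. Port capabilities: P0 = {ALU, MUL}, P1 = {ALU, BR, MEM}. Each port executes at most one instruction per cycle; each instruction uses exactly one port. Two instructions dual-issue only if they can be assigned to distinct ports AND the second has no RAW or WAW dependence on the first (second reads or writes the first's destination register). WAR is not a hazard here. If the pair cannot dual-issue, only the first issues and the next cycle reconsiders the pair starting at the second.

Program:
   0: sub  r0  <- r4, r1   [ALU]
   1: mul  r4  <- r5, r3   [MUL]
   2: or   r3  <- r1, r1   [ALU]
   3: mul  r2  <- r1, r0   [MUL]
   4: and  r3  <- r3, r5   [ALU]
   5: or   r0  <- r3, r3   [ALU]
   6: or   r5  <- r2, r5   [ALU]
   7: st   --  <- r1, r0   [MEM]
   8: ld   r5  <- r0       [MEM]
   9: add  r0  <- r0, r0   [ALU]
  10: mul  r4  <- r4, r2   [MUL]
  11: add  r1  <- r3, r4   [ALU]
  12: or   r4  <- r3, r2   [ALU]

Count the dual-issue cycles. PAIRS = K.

[0] i0,i1  sub/mul  -- 2-wide
[1] i2,i3  or/mul  -- 2-wide
[2] i4  and  -- RAW r3
[3] i5,i6  or/or  -- 2-wide
[4] i7  st  -- no-port MEM/MEM
[5] i8,i9  ld/add  -- 2-wide
[6] i10  mul  -- RAW r4
[7] i11,i12  add/or  -- 2-wide

PAIRS = 5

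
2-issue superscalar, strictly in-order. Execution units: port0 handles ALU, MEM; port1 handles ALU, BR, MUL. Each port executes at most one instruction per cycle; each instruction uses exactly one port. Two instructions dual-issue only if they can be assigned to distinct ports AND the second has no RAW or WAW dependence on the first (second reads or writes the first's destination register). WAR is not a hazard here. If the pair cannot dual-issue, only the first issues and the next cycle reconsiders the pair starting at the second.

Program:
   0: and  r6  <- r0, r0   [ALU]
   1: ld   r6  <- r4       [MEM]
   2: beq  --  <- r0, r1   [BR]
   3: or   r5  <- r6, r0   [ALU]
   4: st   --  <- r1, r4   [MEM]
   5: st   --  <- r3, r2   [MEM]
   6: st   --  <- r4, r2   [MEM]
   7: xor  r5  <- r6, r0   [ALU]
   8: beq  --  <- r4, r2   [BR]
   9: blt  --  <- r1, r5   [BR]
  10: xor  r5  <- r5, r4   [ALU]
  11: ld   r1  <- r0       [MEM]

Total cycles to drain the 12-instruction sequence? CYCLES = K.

CYCLES = 8

t=0 i0:and ; WAW r6
t=1 i1/i2:ld beq ; dual
t=2 i3/i4:or st ; dual
t=3 i5:st ; no-port MEM/MEM
t=4 i6/i7:st xor ; dual
t=5 i8:beq ; no-port BR/BR
t=6 i9/i10:blt xor ; dual
t=7 i11:ld ; tail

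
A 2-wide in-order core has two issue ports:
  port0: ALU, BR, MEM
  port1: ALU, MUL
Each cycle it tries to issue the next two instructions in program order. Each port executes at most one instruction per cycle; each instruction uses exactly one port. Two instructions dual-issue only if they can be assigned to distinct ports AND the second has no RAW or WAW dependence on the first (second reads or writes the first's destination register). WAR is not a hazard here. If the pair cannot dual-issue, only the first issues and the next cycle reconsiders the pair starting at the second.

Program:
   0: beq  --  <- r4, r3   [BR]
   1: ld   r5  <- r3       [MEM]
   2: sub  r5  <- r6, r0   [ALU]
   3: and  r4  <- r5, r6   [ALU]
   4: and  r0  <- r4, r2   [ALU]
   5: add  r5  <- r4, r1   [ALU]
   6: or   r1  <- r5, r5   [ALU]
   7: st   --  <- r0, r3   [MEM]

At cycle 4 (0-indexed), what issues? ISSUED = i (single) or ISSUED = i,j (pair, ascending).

0. beq @i0  | no-port BR/MEM
1. ld @i1  | WAW r5
2. sub @i2  | RAW r5
3. and @i3  | RAW r4
4. and add @i4&i5  | dual
5. or st @i6&i7  | dual

ISSUED = 4,5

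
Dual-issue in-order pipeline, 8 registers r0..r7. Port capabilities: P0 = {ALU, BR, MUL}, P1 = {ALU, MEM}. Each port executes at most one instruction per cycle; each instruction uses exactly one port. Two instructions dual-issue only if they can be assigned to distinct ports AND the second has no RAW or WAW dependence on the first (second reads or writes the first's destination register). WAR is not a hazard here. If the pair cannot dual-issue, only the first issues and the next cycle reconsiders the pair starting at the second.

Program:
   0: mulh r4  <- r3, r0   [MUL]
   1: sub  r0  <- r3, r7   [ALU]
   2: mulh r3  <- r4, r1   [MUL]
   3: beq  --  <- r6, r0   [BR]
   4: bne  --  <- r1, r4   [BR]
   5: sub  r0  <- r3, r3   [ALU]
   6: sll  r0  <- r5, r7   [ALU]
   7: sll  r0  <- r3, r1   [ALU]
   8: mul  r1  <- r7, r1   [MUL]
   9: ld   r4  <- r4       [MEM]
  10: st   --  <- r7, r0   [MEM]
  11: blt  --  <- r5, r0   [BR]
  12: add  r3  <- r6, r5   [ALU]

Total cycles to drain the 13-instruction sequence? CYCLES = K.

t=0 i0&i1:mulh/sub ; 2-wide
t=1 i2:mulh ; no-port MUL/BR
t=2 i3:beq ; no-port BR/BR
t=3 i4&i5:bne/sub ; 2-wide
t=4 i6:sll ; WAW r0
t=5 i7&i8:sll/mul ; 2-wide
t=6 i9:ld ; no-port MEM/MEM
t=7 i10&i11:st/blt ; 2-wide
t=8 i12:add ; tail

CYCLES = 9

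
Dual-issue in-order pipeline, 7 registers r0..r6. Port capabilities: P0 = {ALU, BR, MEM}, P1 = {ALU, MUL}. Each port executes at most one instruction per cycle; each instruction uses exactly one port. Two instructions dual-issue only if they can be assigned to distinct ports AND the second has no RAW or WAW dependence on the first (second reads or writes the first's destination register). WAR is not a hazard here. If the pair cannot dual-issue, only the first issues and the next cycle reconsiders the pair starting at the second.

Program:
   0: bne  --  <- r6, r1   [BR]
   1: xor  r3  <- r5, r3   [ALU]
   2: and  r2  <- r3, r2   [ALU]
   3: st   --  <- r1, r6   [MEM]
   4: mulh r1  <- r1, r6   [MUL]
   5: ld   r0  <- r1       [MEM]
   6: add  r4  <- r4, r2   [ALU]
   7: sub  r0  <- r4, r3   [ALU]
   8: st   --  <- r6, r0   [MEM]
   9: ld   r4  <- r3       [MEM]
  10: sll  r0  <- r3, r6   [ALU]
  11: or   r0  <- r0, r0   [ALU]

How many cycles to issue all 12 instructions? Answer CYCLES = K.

CYCLES = 8

  cy0 -> i0/i1 (bne.BR+xor.ALU) 2-wide
  cy1 -> i2/i3 (and.ALU+st.MEM) 2-wide
  cy2 -> i4 (mulh.MUL) RAW r1
  cy3 -> i5/i6 (ld.MEM+add.ALU) 2-wide
  cy4 -> i7 (sub.ALU) RAW r0
  cy5 -> i8 (st.MEM) no-port MEM/MEM
  cy6 -> i9/i10 (ld.MEM+sll.ALU) 2-wide
  cy7 -> i11 (or.ALU) tail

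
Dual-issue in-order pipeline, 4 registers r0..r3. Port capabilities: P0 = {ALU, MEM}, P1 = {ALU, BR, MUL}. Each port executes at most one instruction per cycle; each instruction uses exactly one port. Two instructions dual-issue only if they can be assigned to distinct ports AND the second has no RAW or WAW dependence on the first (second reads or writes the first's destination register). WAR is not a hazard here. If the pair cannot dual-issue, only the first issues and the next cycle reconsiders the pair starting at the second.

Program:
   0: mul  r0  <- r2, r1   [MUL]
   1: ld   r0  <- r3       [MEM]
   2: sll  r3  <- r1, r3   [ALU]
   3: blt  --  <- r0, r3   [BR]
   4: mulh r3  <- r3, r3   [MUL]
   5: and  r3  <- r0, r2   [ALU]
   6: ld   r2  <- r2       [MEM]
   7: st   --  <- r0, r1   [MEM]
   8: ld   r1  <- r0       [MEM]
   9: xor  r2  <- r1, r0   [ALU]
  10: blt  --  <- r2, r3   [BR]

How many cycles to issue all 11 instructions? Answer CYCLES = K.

CYCLES = 9

t=0 i0:mul.MUL ; WAW r0
t=1 i1+i2:ld.MEM sll.ALU ; dual
t=2 i3:blt.BR ; no-port BR/MUL
t=3 i4:mulh.MUL ; WAW r3
t=4 i5+i6:and.ALU ld.MEM ; dual
t=5 i7:st.MEM ; no-port MEM/MEM
t=6 i8:ld.MEM ; RAW r1
t=7 i9:xor.ALU ; RAW r2
t=8 i10:blt.BR ; tail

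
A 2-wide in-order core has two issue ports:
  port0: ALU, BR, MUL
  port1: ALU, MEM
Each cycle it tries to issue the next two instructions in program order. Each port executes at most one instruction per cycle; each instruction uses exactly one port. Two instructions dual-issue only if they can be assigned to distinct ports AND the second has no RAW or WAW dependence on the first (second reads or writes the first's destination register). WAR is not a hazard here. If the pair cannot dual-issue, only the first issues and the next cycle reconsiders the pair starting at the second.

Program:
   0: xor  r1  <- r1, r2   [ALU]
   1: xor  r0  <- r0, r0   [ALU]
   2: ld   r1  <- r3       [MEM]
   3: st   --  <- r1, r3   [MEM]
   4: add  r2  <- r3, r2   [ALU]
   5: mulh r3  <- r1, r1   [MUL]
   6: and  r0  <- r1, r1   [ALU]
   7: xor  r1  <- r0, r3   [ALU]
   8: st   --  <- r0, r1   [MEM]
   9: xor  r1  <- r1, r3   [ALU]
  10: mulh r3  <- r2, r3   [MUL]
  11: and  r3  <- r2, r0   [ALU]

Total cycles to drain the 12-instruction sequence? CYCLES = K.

CYCLES = 8

  cy0 -> i0/i1 (xor.ALU+xor.ALU) dual
  cy1 -> i2 (ld.MEM) no-port MEM/MEM
  cy2 -> i3/i4 (st.MEM+add.ALU) dual
  cy3 -> i5/i6 (mulh.MUL+and.ALU) dual
  cy4 -> i7 (xor.ALU) RAW r1
  cy5 -> i8/i9 (st.MEM+xor.ALU) dual
  cy6 -> i10 (mulh.MUL) WAW r3
  cy7 -> i11 (and.ALU) tail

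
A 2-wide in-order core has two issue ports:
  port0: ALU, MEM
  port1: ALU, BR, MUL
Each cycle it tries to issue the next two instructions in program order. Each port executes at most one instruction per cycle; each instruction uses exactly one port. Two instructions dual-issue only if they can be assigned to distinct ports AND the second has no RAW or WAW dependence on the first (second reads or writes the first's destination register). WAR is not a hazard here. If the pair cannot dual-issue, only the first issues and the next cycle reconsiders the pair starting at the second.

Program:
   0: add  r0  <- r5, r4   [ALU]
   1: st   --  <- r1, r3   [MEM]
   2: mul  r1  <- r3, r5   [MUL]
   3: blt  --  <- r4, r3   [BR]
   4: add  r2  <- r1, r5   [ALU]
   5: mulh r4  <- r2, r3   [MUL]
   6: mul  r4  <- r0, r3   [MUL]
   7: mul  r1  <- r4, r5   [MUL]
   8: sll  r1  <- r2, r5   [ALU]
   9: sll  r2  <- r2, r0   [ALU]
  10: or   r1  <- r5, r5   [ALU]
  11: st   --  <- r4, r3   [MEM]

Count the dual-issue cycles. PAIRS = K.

  cy0 -> i0&i1 (add+st) dual
  cy1 -> i2 (mul) no-port MUL/BR
  cy2 -> i3&i4 (blt+add) dual
  cy3 -> i5 (mulh) no-port MUL/MUL
  cy4 -> i6 (mul) no-port MUL/MUL
  cy5 -> i7 (mul) WAW r1
  cy6 -> i8&i9 (sll+sll) dual
  cy7 -> i10&i11 (or+st) dual

PAIRS = 4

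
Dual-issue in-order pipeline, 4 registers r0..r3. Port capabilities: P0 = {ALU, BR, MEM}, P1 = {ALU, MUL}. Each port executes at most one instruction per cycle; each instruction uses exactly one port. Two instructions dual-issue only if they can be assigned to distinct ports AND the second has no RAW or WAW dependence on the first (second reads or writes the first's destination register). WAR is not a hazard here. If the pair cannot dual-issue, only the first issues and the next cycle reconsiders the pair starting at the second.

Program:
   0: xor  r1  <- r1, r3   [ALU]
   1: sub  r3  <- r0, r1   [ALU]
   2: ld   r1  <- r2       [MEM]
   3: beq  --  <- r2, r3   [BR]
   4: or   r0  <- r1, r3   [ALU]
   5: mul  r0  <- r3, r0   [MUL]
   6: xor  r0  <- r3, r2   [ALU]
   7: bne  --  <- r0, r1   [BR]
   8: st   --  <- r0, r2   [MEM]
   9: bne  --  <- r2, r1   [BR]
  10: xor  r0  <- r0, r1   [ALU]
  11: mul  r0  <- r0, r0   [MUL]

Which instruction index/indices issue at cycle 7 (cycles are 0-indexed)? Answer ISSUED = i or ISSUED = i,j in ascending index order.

0. xor @i0  | RAW r1
1. sub/ld @i1&i2  | pair
2. beq/or @i3&i4  | pair
3. mul @i5  | WAW r0
4. xor @i6  | RAW r0
5. bne @i7  | no-port BR/MEM
6. st @i8  | no-port MEM/BR
7. bne/xor @i9&i10  | pair
8. mul @i11  | tail

ISSUED = 9,10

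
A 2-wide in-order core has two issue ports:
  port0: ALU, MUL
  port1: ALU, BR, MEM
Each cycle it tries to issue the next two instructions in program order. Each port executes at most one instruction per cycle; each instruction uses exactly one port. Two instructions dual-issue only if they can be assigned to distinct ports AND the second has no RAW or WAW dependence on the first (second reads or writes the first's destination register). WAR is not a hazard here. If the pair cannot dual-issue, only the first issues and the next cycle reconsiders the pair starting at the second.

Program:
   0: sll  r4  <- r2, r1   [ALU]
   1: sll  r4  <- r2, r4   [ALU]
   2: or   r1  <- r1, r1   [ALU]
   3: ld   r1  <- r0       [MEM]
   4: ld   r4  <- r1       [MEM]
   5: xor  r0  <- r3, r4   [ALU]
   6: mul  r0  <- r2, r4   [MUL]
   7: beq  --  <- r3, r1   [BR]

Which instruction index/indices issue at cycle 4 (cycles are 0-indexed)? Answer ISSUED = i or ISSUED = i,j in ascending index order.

[0] i0  sll  -- RAW+WAW r4
[1] i1/i2  sll+or  -- dual
[2] i3  ld  -- no-port MEM/MEM
[3] i4  ld  -- RAW r4
[4] i5  xor  -- WAW r0
[5] i6/i7  mul+beq  -- dual

ISSUED = 5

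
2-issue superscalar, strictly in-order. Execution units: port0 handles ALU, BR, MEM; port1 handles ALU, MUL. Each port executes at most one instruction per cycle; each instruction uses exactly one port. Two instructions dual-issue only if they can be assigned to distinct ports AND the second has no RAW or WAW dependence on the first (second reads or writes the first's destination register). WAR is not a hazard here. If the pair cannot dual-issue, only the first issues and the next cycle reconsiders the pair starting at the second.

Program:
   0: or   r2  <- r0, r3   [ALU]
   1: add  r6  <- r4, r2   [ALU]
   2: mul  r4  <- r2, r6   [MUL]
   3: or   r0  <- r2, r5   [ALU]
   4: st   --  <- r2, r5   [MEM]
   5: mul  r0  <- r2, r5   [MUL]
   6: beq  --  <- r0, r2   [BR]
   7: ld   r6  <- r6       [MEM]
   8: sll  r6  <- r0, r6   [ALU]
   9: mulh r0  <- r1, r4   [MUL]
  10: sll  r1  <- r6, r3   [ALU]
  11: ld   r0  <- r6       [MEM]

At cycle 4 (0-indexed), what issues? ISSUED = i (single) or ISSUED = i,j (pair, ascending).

ISSUED = 6

[0] i0  or  -- RAW r2
[1] i1  add  -- RAW r6
[2] i2,i3  mul or  -- pair
[3] i4,i5  st mul  -- pair
[4] i6  beq  -- no-port BR/MEM
[5] i7  ld  -- RAW+WAW r6
[6] i8,i9  sll mulh  -- pair
[7] i10,i11  sll ld  -- pair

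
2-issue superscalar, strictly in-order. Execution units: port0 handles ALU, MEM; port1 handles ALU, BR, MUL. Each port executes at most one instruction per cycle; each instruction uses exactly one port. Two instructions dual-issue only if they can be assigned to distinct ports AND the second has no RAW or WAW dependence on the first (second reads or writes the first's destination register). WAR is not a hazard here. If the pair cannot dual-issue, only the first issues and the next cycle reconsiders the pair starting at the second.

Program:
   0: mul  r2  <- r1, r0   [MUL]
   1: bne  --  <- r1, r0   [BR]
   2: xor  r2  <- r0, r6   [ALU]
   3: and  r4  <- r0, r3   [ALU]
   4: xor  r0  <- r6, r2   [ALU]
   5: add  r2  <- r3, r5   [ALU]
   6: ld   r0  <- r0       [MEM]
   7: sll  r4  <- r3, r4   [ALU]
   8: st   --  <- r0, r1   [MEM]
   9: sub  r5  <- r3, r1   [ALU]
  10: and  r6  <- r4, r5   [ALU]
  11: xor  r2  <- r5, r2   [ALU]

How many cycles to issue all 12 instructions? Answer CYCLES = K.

c0: i0 mul.MUL  no-port MUL/BR
c1: i1,i2 bne.BR+xor.ALU  pair
c2: i3,i4 and.ALU+xor.ALU  pair
c3: i5,i6 add.ALU+ld.MEM  pair
c4: i7,i8 sll.ALU+st.MEM  pair
c5: i9 sub.ALU  RAW r5
c6: i10,i11 and.ALU+xor.ALU  pair

CYCLES = 7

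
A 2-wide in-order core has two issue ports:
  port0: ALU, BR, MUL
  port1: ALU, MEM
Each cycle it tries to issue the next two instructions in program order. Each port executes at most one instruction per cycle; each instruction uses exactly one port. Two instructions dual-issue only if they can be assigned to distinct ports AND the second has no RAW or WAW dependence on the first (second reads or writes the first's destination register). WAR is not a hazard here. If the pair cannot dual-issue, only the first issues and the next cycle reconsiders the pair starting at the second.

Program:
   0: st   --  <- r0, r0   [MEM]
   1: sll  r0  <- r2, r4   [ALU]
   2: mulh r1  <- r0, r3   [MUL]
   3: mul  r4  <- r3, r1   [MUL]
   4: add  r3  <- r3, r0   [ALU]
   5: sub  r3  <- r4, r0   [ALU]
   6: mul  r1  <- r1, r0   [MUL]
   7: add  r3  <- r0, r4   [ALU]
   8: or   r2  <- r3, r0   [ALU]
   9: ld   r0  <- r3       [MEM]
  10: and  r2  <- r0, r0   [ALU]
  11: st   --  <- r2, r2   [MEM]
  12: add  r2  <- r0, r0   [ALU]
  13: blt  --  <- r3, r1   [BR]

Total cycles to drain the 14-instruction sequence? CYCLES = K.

CYCLES = 9

[0] i0+i1  st sll  -- pair
[1] i2  mulh  -- no-port MUL/MUL
[2] i3+i4  mul add  -- pair
[3] i5+i6  sub mul  -- pair
[4] i7  add  -- RAW r3
[5] i8+i9  or ld  -- pair
[6] i10  and  -- RAW r2
[7] i11+i12  st add  -- pair
[8] i13  blt  -- tail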